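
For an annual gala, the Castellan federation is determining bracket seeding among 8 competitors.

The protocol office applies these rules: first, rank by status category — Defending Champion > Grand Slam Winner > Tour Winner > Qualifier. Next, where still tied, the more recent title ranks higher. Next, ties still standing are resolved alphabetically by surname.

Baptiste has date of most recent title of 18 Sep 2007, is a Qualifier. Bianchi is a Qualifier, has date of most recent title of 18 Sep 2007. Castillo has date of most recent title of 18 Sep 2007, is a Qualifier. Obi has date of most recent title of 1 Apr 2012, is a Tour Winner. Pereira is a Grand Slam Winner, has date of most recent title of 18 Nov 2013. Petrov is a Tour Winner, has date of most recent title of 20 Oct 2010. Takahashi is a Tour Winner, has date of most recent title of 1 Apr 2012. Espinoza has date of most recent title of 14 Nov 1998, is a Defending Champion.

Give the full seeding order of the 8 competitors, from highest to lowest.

By status category: Espinoza (Defending Champion); then Pereira (Grand Slam Winner); then Obi, Takahashi and Petrov (Tour Winner); then Baptiste, Bianchi and Castillo (Qualifier).
Among Obi, Takahashi and Petrov, by date of most recent title (later first): Obi and Takahashi (1 Apr 2012) before Petrov (20 Oct 2010).
Among Obi and Takahashi, alphabetically by surname: Obi before Takahashi.
Baptiste, Bianchi and Castillo all have date of most recent title 18 Sep 2007, so the next rule applies.
Among Baptiste, Bianchi and Castillo, alphabetically by surname: Baptiste before Bianchi before Castillo.
Full order: Espinoza, Pereira, Obi, Takahashi, Petrov, Baptiste, Bianchi, Castillo.

Espinoza, Pereira, Obi, Takahashi, Petrov, Baptiste, Bianchi, Castillo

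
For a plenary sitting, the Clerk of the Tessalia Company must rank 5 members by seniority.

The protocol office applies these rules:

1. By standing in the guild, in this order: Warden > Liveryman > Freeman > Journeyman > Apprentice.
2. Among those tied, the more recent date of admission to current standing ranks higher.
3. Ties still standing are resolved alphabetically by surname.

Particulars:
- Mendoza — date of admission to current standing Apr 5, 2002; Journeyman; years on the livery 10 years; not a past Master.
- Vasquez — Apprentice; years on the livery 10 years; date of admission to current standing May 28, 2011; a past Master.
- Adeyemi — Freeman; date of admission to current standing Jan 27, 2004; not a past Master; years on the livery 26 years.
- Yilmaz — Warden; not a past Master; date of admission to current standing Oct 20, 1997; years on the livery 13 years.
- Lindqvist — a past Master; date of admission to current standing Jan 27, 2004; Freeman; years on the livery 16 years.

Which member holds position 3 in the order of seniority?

By standing in the guild: Yilmaz (Warden); then Adeyemi and Lindqvist (Freeman); then Mendoza (Journeyman); then Vasquez (Apprentice).
Adeyemi and Lindqvist both have date of admission to current standing Jan 27, 2004, so the next rule applies.
Among Adeyemi and Lindqvist, alphabetically by surname: Adeyemi before Lindqvist.
Order: Yilmaz, Adeyemi, Lindqvist, Mendoza, Vasquez.

Lindqvist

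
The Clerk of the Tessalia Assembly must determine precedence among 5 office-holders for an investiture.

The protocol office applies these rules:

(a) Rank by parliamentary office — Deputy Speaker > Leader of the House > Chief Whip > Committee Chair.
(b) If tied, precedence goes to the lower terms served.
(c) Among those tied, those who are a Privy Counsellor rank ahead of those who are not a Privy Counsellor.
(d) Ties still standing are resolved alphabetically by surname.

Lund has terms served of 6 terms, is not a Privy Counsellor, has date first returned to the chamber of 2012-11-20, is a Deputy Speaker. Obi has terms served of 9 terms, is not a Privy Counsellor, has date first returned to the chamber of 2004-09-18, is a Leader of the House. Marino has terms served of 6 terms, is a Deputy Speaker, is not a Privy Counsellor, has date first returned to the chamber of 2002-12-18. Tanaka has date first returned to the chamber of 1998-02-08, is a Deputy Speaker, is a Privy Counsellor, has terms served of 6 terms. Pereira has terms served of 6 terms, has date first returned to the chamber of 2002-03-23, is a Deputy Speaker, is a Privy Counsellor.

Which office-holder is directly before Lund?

By parliamentary office: Pereira, Tanaka, Lund and Marino (Deputy Speaker); then Obi (Leader of the House).
Pereira, Tanaka, Lund and Marino all have terms served 6 terms, so the next rule applies.
Among Pereira, Tanaka, Lund and Marino, a Privy Counsellor before not a Privy Counsellor: Pereira and Tanaka (a Privy Counsellor) before Lund and Marino (not a Privy Counsellor).
Among Pereira and Tanaka, alphabetically by surname: Pereira before Tanaka.
Among Lund and Marino, alphabetically by surname: Lund before Marino.
Order: Pereira, Tanaka, Lund, Marino, Obi.

Tanaka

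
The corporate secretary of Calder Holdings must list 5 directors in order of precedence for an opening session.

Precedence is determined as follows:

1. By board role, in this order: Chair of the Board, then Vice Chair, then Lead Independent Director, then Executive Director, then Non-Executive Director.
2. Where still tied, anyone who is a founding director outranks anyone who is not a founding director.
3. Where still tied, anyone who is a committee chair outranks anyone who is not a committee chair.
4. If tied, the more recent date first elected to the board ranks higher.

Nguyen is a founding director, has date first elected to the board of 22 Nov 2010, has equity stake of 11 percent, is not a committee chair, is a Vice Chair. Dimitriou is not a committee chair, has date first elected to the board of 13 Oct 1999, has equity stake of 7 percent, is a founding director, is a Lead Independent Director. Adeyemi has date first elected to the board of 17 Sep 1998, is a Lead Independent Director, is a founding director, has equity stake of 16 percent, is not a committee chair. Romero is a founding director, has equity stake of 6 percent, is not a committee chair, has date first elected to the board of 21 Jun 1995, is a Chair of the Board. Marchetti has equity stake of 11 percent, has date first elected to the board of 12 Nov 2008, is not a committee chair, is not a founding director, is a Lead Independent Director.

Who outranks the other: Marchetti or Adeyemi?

By board role: Romero (Chair of the Board); then Nguyen (Vice Chair); then Dimitriou, Adeyemi and Marchetti (Lead Independent Director).
Among Dimitriou, Adeyemi and Marchetti, a founding director before not a founding director: Dimitriou and Adeyemi (a founding director) before Marchetti (not a founding director).
Dimitriou and Adeyemi are each not a committee chair, so the next rule applies.
Among Dimitriou and Adeyemi, by date first elected to the board (later first): Dimitriou (13 Oct 1999) before Adeyemi (17 Sep 1998).
So Adeyemi takes precedence.

Adeyemi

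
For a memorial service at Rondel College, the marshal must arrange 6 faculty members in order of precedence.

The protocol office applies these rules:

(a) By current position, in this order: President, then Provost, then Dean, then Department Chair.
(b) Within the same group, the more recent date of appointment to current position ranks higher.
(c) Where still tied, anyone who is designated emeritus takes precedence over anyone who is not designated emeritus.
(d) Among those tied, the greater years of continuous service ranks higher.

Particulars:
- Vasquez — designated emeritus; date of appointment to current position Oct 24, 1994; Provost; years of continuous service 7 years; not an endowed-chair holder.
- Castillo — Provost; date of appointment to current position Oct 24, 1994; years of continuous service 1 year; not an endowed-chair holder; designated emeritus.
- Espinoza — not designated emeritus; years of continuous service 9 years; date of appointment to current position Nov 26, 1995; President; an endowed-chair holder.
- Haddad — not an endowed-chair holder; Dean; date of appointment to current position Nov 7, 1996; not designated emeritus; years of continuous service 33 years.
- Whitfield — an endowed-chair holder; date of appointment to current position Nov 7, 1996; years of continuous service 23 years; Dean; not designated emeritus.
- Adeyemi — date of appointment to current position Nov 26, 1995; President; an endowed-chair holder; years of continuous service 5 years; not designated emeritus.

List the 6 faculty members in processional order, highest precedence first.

By current position: Espinoza and Adeyemi (President); then Vasquez and Castillo (Provost); then Haddad and Whitfield (Dean).
Espinoza and Adeyemi both have date of appointment to current position Nov 26, 1995, so the next rule applies.
Espinoza and Adeyemi are each not designated emeritus, so the next rule applies.
Among Espinoza and Adeyemi, by years of continuous service (higher first): Espinoza (9 years) before Adeyemi (5 years).
Vasquez and Castillo both have date of appointment to current position Oct 24, 1994, so the next rule applies.
Vasquez and Castillo are each designated emeritus, so the next rule applies.
Among Vasquez and Castillo, by years of continuous service (higher first): Vasquez (7 years) before Castillo (1 year).
Haddad and Whitfield both have date of appointment to current position Nov 7, 1996, so the next rule applies.
Haddad and Whitfield are each not designated emeritus, so the next rule applies.
Among Haddad and Whitfield, by years of continuous service (higher first): Haddad (33 years) before Whitfield (23 years).
Full order: Espinoza, Adeyemi, Vasquez, Castillo, Haddad, Whitfield.

Espinoza, Adeyemi, Vasquez, Castillo, Haddad, Whitfield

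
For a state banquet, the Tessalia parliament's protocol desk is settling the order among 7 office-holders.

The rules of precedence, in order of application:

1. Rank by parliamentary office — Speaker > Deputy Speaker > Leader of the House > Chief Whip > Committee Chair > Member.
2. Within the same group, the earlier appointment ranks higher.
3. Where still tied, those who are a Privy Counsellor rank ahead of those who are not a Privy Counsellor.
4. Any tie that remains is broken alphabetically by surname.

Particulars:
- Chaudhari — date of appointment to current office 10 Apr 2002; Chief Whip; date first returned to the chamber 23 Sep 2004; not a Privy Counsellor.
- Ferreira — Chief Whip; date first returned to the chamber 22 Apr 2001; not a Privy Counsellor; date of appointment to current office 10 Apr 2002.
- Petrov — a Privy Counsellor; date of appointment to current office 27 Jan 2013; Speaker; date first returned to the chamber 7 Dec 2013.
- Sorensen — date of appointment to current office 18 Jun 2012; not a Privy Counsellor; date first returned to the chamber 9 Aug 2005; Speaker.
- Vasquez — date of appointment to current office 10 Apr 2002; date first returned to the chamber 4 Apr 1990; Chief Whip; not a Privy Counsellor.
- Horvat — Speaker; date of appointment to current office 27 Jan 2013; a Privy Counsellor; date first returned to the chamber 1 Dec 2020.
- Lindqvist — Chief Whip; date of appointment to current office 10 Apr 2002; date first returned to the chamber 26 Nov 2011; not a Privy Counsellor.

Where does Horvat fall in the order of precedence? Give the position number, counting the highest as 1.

By parliamentary office: Sorensen, Horvat and Petrov (Speaker); then Chaudhari, Ferreira, Lindqvist and Vasquez (Chief Whip).
Among Sorensen, Horvat and Petrov, by date of appointment to current office (earlier first): Sorensen (18 Jun 2012) before Horvat and Petrov (27 Jan 2013).
Horvat and Petrov are each a Privy Counsellor, so the next rule applies.
Among Horvat and Petrov, alphabetically by surname: Horvat before Petrov.
Chaudhari, Ferreira, Lindqvist and Vasquez all have date of appointment to current office 10 Apr 2002, so the next rule applies.
Chaudhari, Ferreira, Lindqvist and Vasquez are each not a Privy Counsellor, so the next rule applies.
Among Chaudhari, Ferreira, Lindqvist and Vasquez, alphabetically by surname: Chaudhari before Ferreira before Lindqvist before Vasquez.
Order: Sorensen, Horvat, Petrov, Chaudhari, Ferreira, Lindqvist, Vasquez. So position 2.

2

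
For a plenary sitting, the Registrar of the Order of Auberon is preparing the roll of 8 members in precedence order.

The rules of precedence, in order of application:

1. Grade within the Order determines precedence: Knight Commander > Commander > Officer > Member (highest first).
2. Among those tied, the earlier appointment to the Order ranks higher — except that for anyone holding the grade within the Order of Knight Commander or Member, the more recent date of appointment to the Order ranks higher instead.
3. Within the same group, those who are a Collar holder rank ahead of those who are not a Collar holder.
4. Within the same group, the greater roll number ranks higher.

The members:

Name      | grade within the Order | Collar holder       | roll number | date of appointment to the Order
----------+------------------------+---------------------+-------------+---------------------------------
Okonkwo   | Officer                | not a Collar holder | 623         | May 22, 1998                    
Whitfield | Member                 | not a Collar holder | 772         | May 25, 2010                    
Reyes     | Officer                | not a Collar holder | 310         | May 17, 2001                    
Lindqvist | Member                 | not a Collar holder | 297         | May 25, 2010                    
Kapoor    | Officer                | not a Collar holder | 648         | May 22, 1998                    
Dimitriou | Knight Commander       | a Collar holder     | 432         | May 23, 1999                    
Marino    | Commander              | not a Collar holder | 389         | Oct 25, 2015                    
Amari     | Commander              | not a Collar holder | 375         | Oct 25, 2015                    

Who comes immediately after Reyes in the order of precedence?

By grade within the Order: Dimitriou (Knight Commander); then Marino and Amari (Commander); then Kapoor, Okonkwo and Reyes (Officer); then Whitfield and Lindqvist (Member).
Marino and Amari both have date of appointment to the Order Oct 25, 2015, so the next rule applies.
Marino and Amari are each not a Collar holder, so the next rule applies.
Among Marino and Amari, by roll number (higher first): Marino (389) before Amari (375).
Among Kapoor, Okonkwo and Reyes, by date of appointment to the Order (earlier first): Kapoor and Okonkwo (May 22, 1998) before Reyes (May 17, 2001).
Kapoor and Okonkwo are each not a Collar holder, so the next rule applies.
Among Kapoor and Okonkwo, by roll number (higher first): Kapoor (648) before Okonkwo (623).
Whitfield and Lindqvist both have date of appointment to the Order May 25, 2010, so the next rule applies.
Whitfield and Lindqvist are each not a Collar holder, so the next rule applies.
Among Whitfield and Lindqvist, by roll number (higher first): Whitfield (772) before Lindqvist (297).
Order: Dimitriou, Marino, Amari, Kapoor, Okonkwo, Reyes, Whitfield, Lindqvist.

Whitfield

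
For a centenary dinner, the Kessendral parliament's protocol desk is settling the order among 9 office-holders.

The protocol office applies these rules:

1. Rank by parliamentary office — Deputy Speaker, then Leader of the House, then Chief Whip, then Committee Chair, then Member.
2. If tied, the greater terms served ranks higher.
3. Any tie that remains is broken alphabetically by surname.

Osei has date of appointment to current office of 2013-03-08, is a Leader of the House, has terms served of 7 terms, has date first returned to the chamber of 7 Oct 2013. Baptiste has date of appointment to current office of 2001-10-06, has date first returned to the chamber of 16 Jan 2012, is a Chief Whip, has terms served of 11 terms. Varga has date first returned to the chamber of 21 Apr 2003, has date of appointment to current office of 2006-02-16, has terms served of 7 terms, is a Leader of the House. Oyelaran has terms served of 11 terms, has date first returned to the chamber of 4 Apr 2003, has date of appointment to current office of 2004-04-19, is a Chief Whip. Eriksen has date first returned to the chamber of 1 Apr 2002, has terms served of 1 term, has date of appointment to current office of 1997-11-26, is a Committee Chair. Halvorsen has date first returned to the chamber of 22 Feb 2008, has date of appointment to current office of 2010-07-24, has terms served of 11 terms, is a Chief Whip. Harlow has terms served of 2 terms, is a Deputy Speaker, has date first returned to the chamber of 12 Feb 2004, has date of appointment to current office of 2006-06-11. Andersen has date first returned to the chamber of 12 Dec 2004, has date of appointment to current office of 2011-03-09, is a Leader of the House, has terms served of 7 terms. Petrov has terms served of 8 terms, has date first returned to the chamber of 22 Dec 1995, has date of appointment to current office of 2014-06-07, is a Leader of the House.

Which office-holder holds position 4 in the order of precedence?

By parliamentary office: Harlow (Deputy Speaker); then Petrov, Andersen, Osei and Varga (Leader of the House); then Baptiste, Halvorsen and Oyelaran (Chief Whip); then Eriksen (Committee Chair).
Among Petrov, Andersen, Osei and Varga, by terms served (higher first): Petrov (8 terms) before Andersen, Osei and Varga (7 terms).
Among Andersen, Osei and Varga, alphabetically by surname: Andersen before Osei before Varga.
Baptiste, Halvorsen and Oyelaran all have terms served 11 terms, so the next rule applies.
Among Baptiste, Halvorsen and Oyelaran, alphabetically by surname: Baptiste before Halvorsen before Oyelaran.
Order: Harlow, Petrov, Andersen, Osei, Varga, Baptiste, Halvorsen, Oyelaran, Eriksen.

Osei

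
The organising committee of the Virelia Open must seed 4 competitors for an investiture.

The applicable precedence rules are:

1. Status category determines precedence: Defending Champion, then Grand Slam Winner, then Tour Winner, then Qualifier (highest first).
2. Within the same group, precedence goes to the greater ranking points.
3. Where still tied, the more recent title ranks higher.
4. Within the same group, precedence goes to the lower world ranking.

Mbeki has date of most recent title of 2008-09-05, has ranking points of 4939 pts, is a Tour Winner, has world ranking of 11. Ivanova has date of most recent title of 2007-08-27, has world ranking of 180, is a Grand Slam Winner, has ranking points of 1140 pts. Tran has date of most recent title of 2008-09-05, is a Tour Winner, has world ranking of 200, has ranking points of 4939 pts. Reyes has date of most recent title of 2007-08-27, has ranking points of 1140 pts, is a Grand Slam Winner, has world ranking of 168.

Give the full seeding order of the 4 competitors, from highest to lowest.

Reyes, Ivanova, Mbeki, Tran

By status category: Reyes and Ivanova (Grand Slam Winner); then Mbeki and Tran (Tour Winner).
Reyes and Ivanova both have ranking points 1140 pts, so the next rule applies.
Reyes and Ivanova both have date of most recent title 2007-08-27, so the next rule applies.
Among Reyes and Ivanova, by world ranking (lower first): Reyes (168) before Ivanova (180).
Mbeki and Tran both have ranking points 4939 pts, so the next rule applies.
Mbeki and Tran both have date of most recent title 2008-09-05, so the next rule applies.
Among Mbeki and Tran, by world ranking (lower first): Mbeki (11) before Tran (200).
Full order: Reyes, Ivanova, Mbeki, Tran.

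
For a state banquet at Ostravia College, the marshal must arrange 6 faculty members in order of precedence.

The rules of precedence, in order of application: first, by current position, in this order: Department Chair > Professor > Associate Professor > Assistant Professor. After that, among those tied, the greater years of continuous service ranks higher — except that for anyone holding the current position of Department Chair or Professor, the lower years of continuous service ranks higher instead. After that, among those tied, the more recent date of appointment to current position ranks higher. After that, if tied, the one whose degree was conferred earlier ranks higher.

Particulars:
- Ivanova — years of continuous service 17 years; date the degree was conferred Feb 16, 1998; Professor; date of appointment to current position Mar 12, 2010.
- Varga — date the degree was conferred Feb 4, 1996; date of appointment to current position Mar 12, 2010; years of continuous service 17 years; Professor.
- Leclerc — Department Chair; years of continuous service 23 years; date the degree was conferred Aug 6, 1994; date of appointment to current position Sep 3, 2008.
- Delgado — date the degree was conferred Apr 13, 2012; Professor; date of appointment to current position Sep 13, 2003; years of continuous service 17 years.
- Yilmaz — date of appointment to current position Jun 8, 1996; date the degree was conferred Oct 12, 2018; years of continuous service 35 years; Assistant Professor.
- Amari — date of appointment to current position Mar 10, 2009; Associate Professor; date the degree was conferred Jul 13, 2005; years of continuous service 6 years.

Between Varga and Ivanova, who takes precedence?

By current position: Leclerc (Department Chair); then Varga, Ivanova and Delgado (Professor); then Amari (Associate Professor); then Yilmaz (Assistant Professor).
Varga, Ivanova and Delgado all have years of continuous service 17 years, so the next rule applies.
Among Varga, Ivanova and Delgado, by date of appointment to current position (later first): Varga and Ivanova (Mar 12, 2010) before Delgado (Sep 13, 2003).
Among Varga and Ivanova, by date the degree was conferred (earlier first): Varga (Feb 4, 1996) before Ivanova (Feb 16, 1998).
So Varga takes precedence.

Varga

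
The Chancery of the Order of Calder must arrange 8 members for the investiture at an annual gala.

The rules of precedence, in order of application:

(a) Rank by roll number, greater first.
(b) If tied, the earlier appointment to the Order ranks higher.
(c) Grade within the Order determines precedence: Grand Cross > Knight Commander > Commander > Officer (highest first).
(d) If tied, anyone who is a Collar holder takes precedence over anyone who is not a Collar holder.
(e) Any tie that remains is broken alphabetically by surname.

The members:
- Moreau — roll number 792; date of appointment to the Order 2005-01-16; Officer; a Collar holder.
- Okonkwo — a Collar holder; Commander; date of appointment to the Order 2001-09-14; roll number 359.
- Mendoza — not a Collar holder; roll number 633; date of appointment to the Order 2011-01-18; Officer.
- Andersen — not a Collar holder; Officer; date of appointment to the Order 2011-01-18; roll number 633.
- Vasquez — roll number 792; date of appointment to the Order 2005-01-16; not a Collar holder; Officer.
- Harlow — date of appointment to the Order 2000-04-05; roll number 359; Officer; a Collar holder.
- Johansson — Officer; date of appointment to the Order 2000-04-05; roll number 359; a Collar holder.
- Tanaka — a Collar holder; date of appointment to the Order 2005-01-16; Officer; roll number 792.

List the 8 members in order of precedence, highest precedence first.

By roll number (higher first): Moreau, Tanaka and Vasquez (each 792); then Andersen and Mendoza (both 633); then Harlow, Johansson and Okonkwo (each 359).
Moreau, Tanaka and Vasquez all have date of appointment to the Order 2005-01-16, so the next rule applies.
Moreau, Tanaka and Vasquez are each Officer, so the next rule applies.
Among Moreau, Tanaka and Vasquez, a Collar holder before not a Collar holder: Moreau and Tanaka (a Collar holder) before Vasquez (not a Collar holder).
Among Moreau and Tanaka, alphabetically by surname: Moreau before Tanaka.
Andersen and Mendoza both have date of appointment to the Order 2011-01-18, so the next rule applies.
Andersen and Mendoza are each Officer, so the next rule applies.
Andersen and Mendoza are each not a Collar holder, so the next rule applies.
Among Andersen and Mendoza, alphabetically by surname: Andersen before Mendoza.
Among Harlow, Johansson and Okonkwo, by date of appointment to the Order (earlier first): Harlow and Johansson (2000-04-05) before Okonkwo (2001-09-14).
Harlow and Johansson are each Officer, so the next rule applies.
Harlow and Johansson are each a Collar holder, so the next rule applies.
Among Harlow and Johansson, alphabetically by surname: Harlow before Johansson.
Full order: Moreau, Tanaka, Vasquez, Andersen, Mendoza, Harlow, Johansson, Okonkwo.

Moreau, Tanaka, Vasquez, Andersen, Mendoza, Harlow, Johansson, Okonkwo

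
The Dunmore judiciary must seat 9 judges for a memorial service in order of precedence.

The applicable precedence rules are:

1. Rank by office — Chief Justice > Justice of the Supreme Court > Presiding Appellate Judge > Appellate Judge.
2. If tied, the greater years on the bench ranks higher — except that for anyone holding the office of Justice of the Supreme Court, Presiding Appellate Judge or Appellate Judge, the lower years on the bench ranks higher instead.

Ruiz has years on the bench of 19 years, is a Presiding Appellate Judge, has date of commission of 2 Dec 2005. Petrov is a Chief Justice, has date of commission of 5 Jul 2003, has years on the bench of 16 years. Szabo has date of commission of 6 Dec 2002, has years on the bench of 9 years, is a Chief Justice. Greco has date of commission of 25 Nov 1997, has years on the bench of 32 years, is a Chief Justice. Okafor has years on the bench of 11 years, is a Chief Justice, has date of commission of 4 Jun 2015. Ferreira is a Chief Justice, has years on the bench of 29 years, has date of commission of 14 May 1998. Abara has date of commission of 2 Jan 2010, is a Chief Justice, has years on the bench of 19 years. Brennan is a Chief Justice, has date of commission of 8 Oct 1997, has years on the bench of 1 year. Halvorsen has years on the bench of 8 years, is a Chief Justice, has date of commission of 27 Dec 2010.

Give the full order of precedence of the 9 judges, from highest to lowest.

By office: Greco, Ferreira, Abara, Petrov, Okafor, Szabo, Halvorsen and Brennan (Chief Justice); then Ruiz (Presiding Appellate Judge).
Among Greco, Ferreira, Abara, Petrov, Okafor, Szabo, Halvorsen and Brennan, by years on the bench (higher first): Greco (32 years) before Ferreira (29 years) before Abara (19 years) before Petrov (16 years) before Okafor (11 years) before Szabo (9 years) before Halvorsen (8 years) before Brennan (1 year).
Full order: Greco, Ferreira, Abara, Petrov, Okafor, Szabo, Halvorsen, Brennan, Ruiz.

Greco, Ferreira, Abara, Petrov, Okafor, Szabo, Halvorsen, Brennan, Ruiz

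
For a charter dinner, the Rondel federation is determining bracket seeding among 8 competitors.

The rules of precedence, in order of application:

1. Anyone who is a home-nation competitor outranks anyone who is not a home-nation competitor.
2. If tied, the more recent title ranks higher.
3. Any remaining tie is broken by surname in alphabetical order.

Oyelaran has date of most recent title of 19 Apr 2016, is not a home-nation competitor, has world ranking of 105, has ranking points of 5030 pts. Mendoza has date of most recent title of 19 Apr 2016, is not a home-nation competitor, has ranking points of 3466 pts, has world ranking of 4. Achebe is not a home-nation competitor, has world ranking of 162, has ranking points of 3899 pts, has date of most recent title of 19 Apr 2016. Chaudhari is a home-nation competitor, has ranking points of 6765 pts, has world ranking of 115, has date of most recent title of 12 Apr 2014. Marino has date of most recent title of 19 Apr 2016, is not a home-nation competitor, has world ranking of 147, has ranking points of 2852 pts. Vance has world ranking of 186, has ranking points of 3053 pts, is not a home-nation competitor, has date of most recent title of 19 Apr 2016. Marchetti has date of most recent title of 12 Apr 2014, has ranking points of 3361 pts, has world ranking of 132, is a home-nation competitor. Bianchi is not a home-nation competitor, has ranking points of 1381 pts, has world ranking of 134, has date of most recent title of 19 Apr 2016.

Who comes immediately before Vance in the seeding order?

By the first rule: Chaudhari and Marchetti (both a home-nation competitor); then Achebe, Bianchi, Marino, Mendoza, Oyelaran and Vance (each not a home-nation competitor).
Chaudhari and Marchetti both have date of most recent title 12 Apr 2014, so the next rule applies.
Among Chaudhari and Marchetti, alphabetically by surname: Chaudhari before Marchetti.
Achebe, Bianchi, Marino, Mendoza, Oyelaran and Vance all have date of most recent title 19 Apr 2016, so the next rule applies.
Among Achebe, Bianchi, Marino, Mendoza, Oyelaran and Vance, alphabetically by surname: Achebe before Bianchi before Marino before Mendoza before Oyelaran before Vance.
Order: Chaudhari, Marchetti, Achebe, Bianchi, Marino, Mendoza, Oyelaran, Vance.

Oyelaran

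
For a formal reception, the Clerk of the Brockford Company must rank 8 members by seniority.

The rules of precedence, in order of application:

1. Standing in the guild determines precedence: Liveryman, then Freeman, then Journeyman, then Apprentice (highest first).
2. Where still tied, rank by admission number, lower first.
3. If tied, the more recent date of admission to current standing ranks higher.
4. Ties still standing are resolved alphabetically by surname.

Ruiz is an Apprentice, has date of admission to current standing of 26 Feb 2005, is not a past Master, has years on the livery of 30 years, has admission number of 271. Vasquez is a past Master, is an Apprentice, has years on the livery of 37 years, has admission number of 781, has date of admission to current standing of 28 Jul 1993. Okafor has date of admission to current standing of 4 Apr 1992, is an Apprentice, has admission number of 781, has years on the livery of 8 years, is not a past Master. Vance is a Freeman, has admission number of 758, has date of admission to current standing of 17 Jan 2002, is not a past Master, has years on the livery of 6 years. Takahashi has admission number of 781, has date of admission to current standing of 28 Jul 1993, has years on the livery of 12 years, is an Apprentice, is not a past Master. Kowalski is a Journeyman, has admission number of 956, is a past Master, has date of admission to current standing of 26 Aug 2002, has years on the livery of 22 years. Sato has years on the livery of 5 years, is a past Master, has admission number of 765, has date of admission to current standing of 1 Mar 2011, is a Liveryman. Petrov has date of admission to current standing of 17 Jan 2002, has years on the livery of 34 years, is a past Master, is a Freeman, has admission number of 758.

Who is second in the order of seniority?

Petrov

By standing in the guild: Sato (Liveryman); then Petrov and Vance (Freeman); then Kowalski (Journeyman); then Ruiz, Takahashi, Vasquez and Okafor (Apprentice).
Petrov and Vance both have admission number 758, so the next rule applies.
Petrov and Vance both have date of admission to current standing 17 Jan 2002, so the next rule applies.
Among Petrov and Vance, alphabetically by surname: Petrov before Vance.
Among Ruiz, Takahashi, Vasquez and Okafor, by admission number (lower first): Ruiz (271) before Takahashi, Vasquez and Okafor (781).
Among Takahashi, Vasquez and Okafor, by date of admission to current standing (later first): Takahashi and Vasquez (28 Jul 1993) before Okafor (4 Apr 1992).
Among Takahashi and Vasquez, alphabetically by surname: Takahashi before Vasquez.
Order: Sato, Petrov, Vance, Kowalski, Ruiz, Takahashi, Vasquez, Okafor.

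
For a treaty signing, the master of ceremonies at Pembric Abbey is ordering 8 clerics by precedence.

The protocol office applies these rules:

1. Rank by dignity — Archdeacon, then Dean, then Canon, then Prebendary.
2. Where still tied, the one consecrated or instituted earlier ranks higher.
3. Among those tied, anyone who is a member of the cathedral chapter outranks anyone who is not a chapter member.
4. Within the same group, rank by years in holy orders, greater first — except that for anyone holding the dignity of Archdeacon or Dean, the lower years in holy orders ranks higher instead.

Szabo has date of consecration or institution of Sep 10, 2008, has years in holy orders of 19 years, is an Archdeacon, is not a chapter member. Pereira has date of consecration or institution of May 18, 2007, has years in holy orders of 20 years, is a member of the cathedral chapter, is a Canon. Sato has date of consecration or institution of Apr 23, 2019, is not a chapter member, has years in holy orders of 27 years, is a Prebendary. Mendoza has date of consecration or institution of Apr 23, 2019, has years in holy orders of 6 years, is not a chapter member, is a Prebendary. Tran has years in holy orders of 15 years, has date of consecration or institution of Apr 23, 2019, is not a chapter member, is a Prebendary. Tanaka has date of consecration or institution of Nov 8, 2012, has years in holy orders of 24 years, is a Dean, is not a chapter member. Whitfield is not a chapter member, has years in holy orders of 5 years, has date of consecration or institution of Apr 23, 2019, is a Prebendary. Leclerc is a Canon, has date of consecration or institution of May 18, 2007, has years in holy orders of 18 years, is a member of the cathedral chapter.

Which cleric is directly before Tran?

Sato

By dignity: Szabo (Archdeacon); then Tanaka (Dean); then Pereira and Leclerc (Canon); then Sato, Tran, Mendoza and Whitfield (Prebendary).
Pereira and Leclerc both have date of consecration or institution May 18, 2007, so the next rule applies.
Pereira and Leclerc are each a member of the cathedral chapter, so the next rule applies.
Among Pereira and Leclerc, by years in holy orders (higher first): Pereira (20 years) before Leclerc (18 years).
Sato, Tran, Mendoza and Whitfield all have date of consecration or institution Apr 23, 2019, so the next rule applies.
Sato, Tran, Mendoza and Whitfield are each not a chapter member, so the next rule applies.
Among Sato, Tran, Mendoza and Whitfield, by years in holy orders (higher first): Sato (27 years) before Tran (15 years) before Mendoza (6 years) before Whitfield (5 years).
Order: Szabo, Tanaka, Pereira, Leclerc, Sato, Tran, Mendoza, Whitfield.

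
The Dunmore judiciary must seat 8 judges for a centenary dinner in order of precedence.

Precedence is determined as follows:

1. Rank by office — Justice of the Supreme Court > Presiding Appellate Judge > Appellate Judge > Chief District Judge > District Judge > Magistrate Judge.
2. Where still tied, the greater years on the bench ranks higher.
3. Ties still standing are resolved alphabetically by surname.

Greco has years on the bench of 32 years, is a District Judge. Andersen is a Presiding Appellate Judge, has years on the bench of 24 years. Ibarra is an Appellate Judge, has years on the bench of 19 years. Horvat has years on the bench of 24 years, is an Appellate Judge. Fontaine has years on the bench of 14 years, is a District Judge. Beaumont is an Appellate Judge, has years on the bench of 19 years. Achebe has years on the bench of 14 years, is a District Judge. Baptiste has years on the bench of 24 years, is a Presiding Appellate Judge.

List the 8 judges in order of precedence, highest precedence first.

By office: Andersen and Baptiste (Presiding Appellate Judge); then Horvat, Beaumont and Ibarra (Appellate Judge); then Greco, Achebe and Fontaine (District Judge).
Andersen and Baptiste both have years on the bench 24 years, so the next rule applies.
Among Andersen and Baptiste, alphabetically by surname: Andersen before Baptiste.
Among Horvat, Beaumont and Ibarra, by years on the bench (higher first): Horvat (24 years) before Beaumont and Ibarra (19 years).
Among Beaumont and Ibarra, alphabetically by surname: Beaumont before Ibarra.
Among Greco, Achebe and Fontaine, by years on the bench (higher first): Greco (32 years) before Achebe and Fontaine (14 years).
Among Achebe and Fontaine, alphabetically by surname: Achebe before Fontaine.
Full order: Andersen, Baptiste, Horvat, Beaumont, Ibarra, Greco, Achebe, Fontaine.

Andersen, Baptiste, Horvat, Beaumont, Ibarra, Greco, Achebe, Fontaine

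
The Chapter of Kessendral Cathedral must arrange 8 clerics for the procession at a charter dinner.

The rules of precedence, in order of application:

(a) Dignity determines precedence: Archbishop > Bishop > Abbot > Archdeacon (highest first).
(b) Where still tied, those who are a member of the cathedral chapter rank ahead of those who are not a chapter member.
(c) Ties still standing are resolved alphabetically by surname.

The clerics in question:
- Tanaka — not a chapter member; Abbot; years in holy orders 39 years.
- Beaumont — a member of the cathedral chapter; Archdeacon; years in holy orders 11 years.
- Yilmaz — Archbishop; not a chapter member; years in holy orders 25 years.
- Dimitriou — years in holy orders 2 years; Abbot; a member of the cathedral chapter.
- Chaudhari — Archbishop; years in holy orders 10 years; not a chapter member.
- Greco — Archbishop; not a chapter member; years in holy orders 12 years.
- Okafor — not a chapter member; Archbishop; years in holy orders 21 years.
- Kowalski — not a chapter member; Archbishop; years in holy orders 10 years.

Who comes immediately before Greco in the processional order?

By dignity: Chaudhari, Greco, Kowalski, Okafor and Yilmaz (Archbishop); then Dimitriou and Tanaka (Abbot); then Beaumont (Archdeacon).
Chaudhari, Greco, Kowalski, Okafor and Yilmaz are each not a chapter member, so the next rule applies.
Among Chaudhari, Greco, Kowalski, Okafor and Yilmaz, alphabetically by surname: Chaudhari before Greco before Kowalski before Okafor before Yilmaz.
Among Dimitriou and Tanaka, a member of the cathedral chapter before not a chapter member: Dimitriou (a member of the cathedral chapter) before Tanaka (not a chapter member).
Order: Chaudhari, Greco, Kowalski, Okafor, Yilmaz, Dimitriou, Tanaka, Beaumont.

Chaudhari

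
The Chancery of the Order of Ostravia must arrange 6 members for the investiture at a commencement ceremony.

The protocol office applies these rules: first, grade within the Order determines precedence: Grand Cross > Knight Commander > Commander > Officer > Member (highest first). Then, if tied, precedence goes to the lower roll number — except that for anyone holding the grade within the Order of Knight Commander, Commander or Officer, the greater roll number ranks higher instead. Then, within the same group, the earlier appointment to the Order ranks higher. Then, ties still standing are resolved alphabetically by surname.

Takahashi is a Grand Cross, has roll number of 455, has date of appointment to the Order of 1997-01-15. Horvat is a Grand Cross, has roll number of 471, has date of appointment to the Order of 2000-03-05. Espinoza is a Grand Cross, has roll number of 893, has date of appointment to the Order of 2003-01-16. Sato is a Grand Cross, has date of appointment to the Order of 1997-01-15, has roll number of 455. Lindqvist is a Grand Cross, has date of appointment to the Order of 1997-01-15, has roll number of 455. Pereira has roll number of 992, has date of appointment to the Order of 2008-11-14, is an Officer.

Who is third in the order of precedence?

Takahashi

By grade within the Order: Lindqvist, Sato, Takahashi, Horvat and Espinoza (Grand Cross); then Pereira (Officer).
Among Lindqvist, Sato, Takahashi, Horvat and Espinoza, by roll number (lower first): Lindqvist, Sato and Takahashi (455) before Horvat (471) before Espinoza (893).
Lindqvist, Sato and Takahashi all have date of appointment to the Order 1997-01-15, so the next rule applies.
Among Lindqvist, Sato and Takahashi, alphabetically by surname: Lindqvist before Sato before Takahashi.
Order: Lindqvist, Sato, Takahashi, Horvat, Espinoza, Pereira.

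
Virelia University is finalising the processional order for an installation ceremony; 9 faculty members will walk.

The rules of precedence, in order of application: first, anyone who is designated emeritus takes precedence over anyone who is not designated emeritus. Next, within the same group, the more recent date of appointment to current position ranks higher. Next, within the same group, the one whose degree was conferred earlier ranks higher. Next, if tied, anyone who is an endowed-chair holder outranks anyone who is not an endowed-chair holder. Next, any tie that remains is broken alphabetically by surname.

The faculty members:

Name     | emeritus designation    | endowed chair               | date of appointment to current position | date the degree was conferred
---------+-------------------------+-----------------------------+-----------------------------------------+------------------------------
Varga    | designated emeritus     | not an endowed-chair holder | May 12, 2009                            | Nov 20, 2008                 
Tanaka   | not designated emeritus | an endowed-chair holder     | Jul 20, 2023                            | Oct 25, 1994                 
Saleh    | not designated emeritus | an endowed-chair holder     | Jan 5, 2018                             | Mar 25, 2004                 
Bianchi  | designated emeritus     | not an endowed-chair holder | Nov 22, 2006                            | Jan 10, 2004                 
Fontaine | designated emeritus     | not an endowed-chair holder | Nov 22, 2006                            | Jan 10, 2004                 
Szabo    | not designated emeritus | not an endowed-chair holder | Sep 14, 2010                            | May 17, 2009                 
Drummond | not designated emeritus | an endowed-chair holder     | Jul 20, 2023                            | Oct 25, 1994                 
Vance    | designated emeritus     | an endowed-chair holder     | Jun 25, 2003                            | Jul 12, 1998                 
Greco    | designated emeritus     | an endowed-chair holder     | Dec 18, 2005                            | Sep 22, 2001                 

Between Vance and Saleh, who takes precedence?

By the first rule: Varga, Bianchi, Fontaine, Greco and Vance (each designated emeritus); then Drummond, Tanaka, Saleh and Szabo (each not designated emeritus).
Among Varga, Bianchi, Fontaine, Greco and Vance, by date of appointment to current position (later first): Varga (May 12, 2009) before Bianchi and Fontaine (Nov 22, 2006) before Greco (Dec 18, 2005) before Vance (Jun 25, 2003).
Bianchi and Fontaine both have date the degree was conferred Jan 10, 2004, so the next rule applies.
Bianchi and Fontaine are each not an endowed-chair holder, so the next rule applies.
Among Bianchi and Fontaine, alphabetically by surname: Bianchi before Fontaine.
Among Drummond, Tanaka, Saleh and Szabo, by date of appointment to current position (later first): Drummond and Tanaka (Jul 20, 2023) before Saleh (Jan 5, 2018) before Szabo (Sep 14, 2010).
Drummond and Tanaka both have date the degree was conferred Oct 25, 1994, so the next rule applies.
Drummond and Tanaka are each an endowed-chair holder, so the next rule applies.
Among Drummond and Tanaka, alphabetically by surname: Drummond before Tanaka.
So Vance takes precedence.

Vance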